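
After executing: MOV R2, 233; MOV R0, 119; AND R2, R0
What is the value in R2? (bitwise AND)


Register state trace:
  MOV R2, 233  → R2 = 233 (0b11101001)
  MOV R0, 119  → R0 = 119 (0b01110111)
  AND R2, R0  → R2 = 233 AND 119 = 97 (0b01100001)
Final: R2 = 97

97


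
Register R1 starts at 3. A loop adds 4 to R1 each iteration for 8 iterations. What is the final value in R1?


Starting value: R1 = 3
  Iter 1: R1 = 3 + 4 = 7
  Iter 2: R1 = 7 + 4 = 11
  Iter 3: R1 = 11 + 4 = 15
  Iter 4: R1 = 15 + 4 = 19
  Iter 5: R1 = 19 + 4 = 23
  Iter 6: R1 = 23 + 4 = 27
  Iter 7: R1 = 27 + 4 = 31
  Iter 8: R1 = 31 + 4 = 35
Final: R1 = 35

35


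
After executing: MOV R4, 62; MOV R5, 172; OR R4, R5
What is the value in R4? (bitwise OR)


Register state trace:
  MOV R4, 62  → R4 = 62 (0b00111110)
  MOV R5, 172  → R5 = 172 (0b10101100)
  OR R4, R5   → R4 = 62 OR 172 = 190 (0b10111110)
Final: R4 = 190

190


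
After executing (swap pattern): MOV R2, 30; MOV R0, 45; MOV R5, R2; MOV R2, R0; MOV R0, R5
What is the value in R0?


Register state trace (swap pattern):
  MOV R2, 30  → R2 = 30
  MOV R0, 45  → R0 = 45
  MOV R5, R2  → R5 = 30  (save R2)
  MOV R2, R0  → R2 = 45  (R2 gets R0's value)
  MOV R0, R5  → R0 = 30  (R0 gets saved value)
Final: R0 = 30

30


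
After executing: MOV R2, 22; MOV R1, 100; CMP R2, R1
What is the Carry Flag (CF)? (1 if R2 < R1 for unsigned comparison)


Register state trace:
  MOV R2, 22  → R2 = 22
  MOV R1, 100  → R1 = 100
  CMP R2, R1  → unsigned 22 - 100: borrow occurs
  22 < 100, so CF = 1
CF = 1

1


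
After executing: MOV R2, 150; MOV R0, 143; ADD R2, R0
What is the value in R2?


Register state trace:
  MOV R2, 150  → R2 = 150
  MOV R0, 143  → R0 = 143
  ADD R2, R0  → R2 = 150 + 143 = 293
Final: R2 = 293

293


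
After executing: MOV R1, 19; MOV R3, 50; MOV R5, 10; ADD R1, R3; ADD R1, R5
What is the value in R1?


Register state trace:
  MOV R1, 19  → R1 = 19
  MOV R3, 50  → R3 = 50
  MOV R5, 10  → R5 = 10
  ADD R1, R3  → R1 = 19 + 50 = 69
  ADD R1, R5  → R1 = 69 + 10 = 79
Final: R1 = 79

79


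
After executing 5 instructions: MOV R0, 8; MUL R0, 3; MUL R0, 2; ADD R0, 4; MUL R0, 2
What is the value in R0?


Register state trace:
  MOV R0, 8  → R0 = 8
  MUL R0, 3  → R0 = 8 * 3 = 24
  MUL R0, 2  → R0 = 24 * 2 = 48
  ADD R0, 4  → R0 = 48 + 4 = 52
  MUL R0, 2  → R0 = 52 * 2 = 104
Final: R0 = 104

104


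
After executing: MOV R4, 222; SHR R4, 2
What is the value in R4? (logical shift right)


Register state trace:
  MOV R4, 222  → R4 = 222
  SHR R4, 2  → R4 = 222 >> 2 = 222 // 2^2 = 55
Final: R4 = 55

55


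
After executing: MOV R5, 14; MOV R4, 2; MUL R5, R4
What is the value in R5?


Register state trace:
  MOV R5, 14  → R5 = 14
  MOV R4, 2  → R4 = 2
  MUL R5, R4  → R5 = 14 * 2 = 28
Final: R5 = 28

28


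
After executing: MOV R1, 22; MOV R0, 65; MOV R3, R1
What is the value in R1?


Register state trace:
  MOV R1, 22  → R1 = 22
  MOV R0, 65  → R0 = 65
  MOV R3, R1  → R3 = 22
Final: R1 = 22

22


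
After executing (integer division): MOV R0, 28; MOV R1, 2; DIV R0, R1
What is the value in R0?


Register state trace:
  MOV R0, 28  → R0 = 28
  MOV R1, 2  → R1 = 2
  DIV R0, R1  → R0 = 28 // 2 = 14
Final: R0 = 14

14


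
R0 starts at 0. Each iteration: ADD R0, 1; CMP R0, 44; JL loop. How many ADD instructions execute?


Loop trace (R0 starts at 0, target 44, step 1):
  ADD #1: R0 = 0 + 1 = 1  → 1 < 44, loop
  ADD #2: R0 = 1 + 1 = 2  → 2 < 44, loop
  ADD #3: R0 = 2 + 1 = 3  → 3 < 44, loop
  ADD #4: R0 = 3 + 1 = 4  → 4 < 44, loop
  ADD #5: R0 = 4 + 1 = 5  → 5 < 44, loop
  ADD #6: R0 = 5 + 1 = 6  → 6 < 44, loop
  ADD #7: R0 = 6 + 1 = 7  → 7 < 44, loop
  ADD #8: R0 = 7 + 1 = 8  → 8 < 44, loop
  ADD #9: R0 = 8 + 1 = 9  → 9 < 44, loop
  ADD #10: R0 = 9 + 1 = 10  → 10 < 44, loop
  ADD #11: R0 = 10 + 1 = 11  → 11 < 44, loop
  ADD #12: R0 = 11 + 1 = 12  → 12 < 44, loop
  ADD #13: R0 = 12 + 1 = 13  → 13 < 44, loop
  ADD #14: R0 = 13 + 1 = 14  → 14 < 44, loop
  ADD #15: R0 = 14 + 1 = 15  → 15 < 44, loop
  ADD #16: R0 = 15 + 1 = 16  → 16 < 44, loop
  ADD #17: R0 = 16 + 1 = 17  → 17 < 44, loop
  ADD #18: R0 = 17 + 1 = 18  → 18 < 44, loop
  ADD #19: R0 = 18 + 1 = 19  → 19 < 44, loop
  ADD #20: R0 = 19 + 1 = 20  → 20 < 44, loop
  ADD #21: R0 = 20 + 1 = 21  → 21 < 44, loop
  ADD #22: R0 = 21 + 1 = 22  → 22 < 44, loop
  ADD #23: R0 = 22 + 1 = 23  → 23 < 44, loop
  ADD #24: R0 = 23 + 1 = 24  → 24 < 44, loop
  ADD #25: R0 = 24 + 1 = 25  → 25 < 44, loop
  ADD #26: R0 = 25 + 1 = 26  → 26 < 44, loop
  ADD #27: R0 = 26 + 1 = 27  → 27 < 44, loop
  ADD #28: R0 = 27 + 1 = 28  → 28 < 44, loop
  ADD #29: R0 = 28 + 1 = 29  → 29 < 44, loop
  ADD #30: R0 = 29 + 1 = 30  → 30 < 44, loop
  ADD #31: R0 = 30 + 1 = 31  → 31 < 44, loop
  ADD #32: R0 = 31 + 1 = 32  → 32 < 44, loop
  ADD #33: R0 = 32 + 1 = 33  → 33 < 44, loop
  ADD #34: R0 = 33 + 1 = 34  → 34 < 44, loop
  ADD #35: R0 = 34 + 1 = 35  → 35 < 44, loop
  ADD #36: R0 = 35 + 1 = 36  → 36 < 44, loop
  ADD #37: R0 = 36 + 1 = 37  → 37 < 44, loop
  ADD #38: R0 = 37 + 1 = 38  → 38 < 44, loop
  ADD #39: R0 = 38 + 1 = 39  → 39 < 44, loop
  ADD #40: R0 = 39 + 1 = 40  → 40 < 44, loop
  ADD #41: R0 = 40 + 1 = 41  → 41 < 44, loop
  ADD #42: R0 = 41 + 1 = 42  → 42 < 44, loop
  ADD #43: R0 = 42 + 1 = 43  → 43 < 44, loop
  ADD #44: R0 = 43 + 1 = 44  → 44 >= 44, exit
Total ADD instructions: 44

44


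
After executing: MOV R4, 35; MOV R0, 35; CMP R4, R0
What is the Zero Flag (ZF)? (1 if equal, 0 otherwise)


Register state trace:
  MOV R4, 35  → R4 = 35
  MOV R0, 35  → R0 = 35
  CMP R4, R0  → computes 35 - 35 = 0
  Result is zero, so values are equal
ZF = 1

1


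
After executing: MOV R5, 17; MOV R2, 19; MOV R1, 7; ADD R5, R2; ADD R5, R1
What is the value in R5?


Register state trace:
  MOV R5, 17  → R5 = 17
  MOV R2, 19  → R2 = 19
  MOV R1, 7  → R1 = 7
  ADD R5, R2  → R5 = 17 + 19 = 36
  ADD R5, R1  → R5 = 36 + 7 = 43
Final: R5 = 43

43


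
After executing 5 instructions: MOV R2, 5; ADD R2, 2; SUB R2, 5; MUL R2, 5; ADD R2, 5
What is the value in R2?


Register state trace:
  MOV R2, 5  → R2 = 5
  ADD R2, 2  → R2 = 5 + 2 = 7
  SUB R2, 5  → R2 = 7 - 5 = 2
  MUL R2, 5  → R2 = 2 * 5 = 10
  ADD R2, 5  → R2 = 10 + 5 = 15
Final: R2 = 15

15


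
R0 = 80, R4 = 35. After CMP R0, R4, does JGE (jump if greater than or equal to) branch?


Trace:
  R0 = 80, R4 = 35
  CMP R0, R4  → compares 80 vs 35
  JGE checks: is 80 greater than or equal to 35?
  80 > 35, so condition is true
Branch taken: Yes

Yes


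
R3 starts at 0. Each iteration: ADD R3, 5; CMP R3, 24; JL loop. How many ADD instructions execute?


Loop trace (R3 starts at 0, target 24, step 5):
  ADD #1: R3 = 0 + 5 = 5  → 5 < 24, loop
  ADD #2: R3 = 5 + 5 = 10  → 10 < 24, loop
  ADD #3: R3 = 10 + 5 = 15  → 15 < 24, loop
  ADD #4: R3 = 15 + 5 = 20  → 20 < 24, loop
  ADD #5: R3 = 20 + 5 = 25  → 25 >= 24, exit
Total ADD instructions: 5

5


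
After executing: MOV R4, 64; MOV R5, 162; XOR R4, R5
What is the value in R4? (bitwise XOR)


Register state trace:
  MOV R4, 64  → R4 = 64 (0b01000000)
  MOV R5, 162  → R5 = 162 (0b10100010)
  XOR R4, R5  → R4 = 64 XOR 162 = 226 (0b11100010)
Final: R4 = 226

226


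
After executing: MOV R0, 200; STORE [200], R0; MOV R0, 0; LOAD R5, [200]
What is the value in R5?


Register and memory trace:
  MOV R0, 200  → R0 = 200
  STORE [200], R0  → mem[200] = 200
  MOV R0, 0  → R0 = 0
  LOAD R5, [200]  → R5 = mem[200] = 200
Final: R5 = 200

200


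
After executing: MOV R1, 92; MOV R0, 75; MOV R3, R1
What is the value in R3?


Register state trace:
  MOV R1, 92  → R1 = 92
  MOV R0, 75  → R0 = 75
  MOV R3, R1  → R3 = 92
Final: R3 = 92

92


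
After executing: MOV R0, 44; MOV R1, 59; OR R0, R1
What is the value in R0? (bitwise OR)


Register state trace:
  MOV R0, 44  → R0 = 44 (0b00101100)
  MOV R1, 59  → R1 = 59 (0b00111011)
  OR R0, R1   → R0 = 44 OR 59 = 63 (0b00111111)
Final: R0 = 63

63


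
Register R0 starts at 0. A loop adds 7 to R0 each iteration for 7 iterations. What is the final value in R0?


Starting value: R0 = 0
  Iter 1: R0 = 0 + 7 = 7
  Iter 2: R0 = 7 + 7 = 14
  Iter 3: R0 = 14 + 7 = 21
  Iter 4: R0 = 21 + 7 = 28
  Iter 5: R0 = 28 + 7 = 35
  Iter 6: R0 = 35 + 7 = 42
  Iter 7: R0 = 42 + 7 = 49
Final: R0 = 49

49


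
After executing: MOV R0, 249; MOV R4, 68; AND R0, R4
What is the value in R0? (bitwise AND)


Register state trace:
  MOV R0, 249  → R0 = 249 (0b11111001)
  MOV R4, 68  → R4 = 68 (0b01000100)
  AND R0, R4  → R0 = 249 AND 68 = 64 (0b01000000)
Final: R0 = 64

64


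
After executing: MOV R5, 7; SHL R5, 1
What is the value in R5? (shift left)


Register state trace:
  MOV R5, 7  → R5 = 7
  SHL R5, 1  → R5 = 7 << 1 = 7 * 2^1 = 14
Final: R5 = 14

14


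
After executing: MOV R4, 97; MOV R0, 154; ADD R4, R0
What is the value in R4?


Register state trace:
  MOV R4, 97  → R4 = 97
  MOV R0, 154  → R0 = 154
  ADD R4, R0  → R4 = 97 + 154 = 251
Final: R4 = 251

251


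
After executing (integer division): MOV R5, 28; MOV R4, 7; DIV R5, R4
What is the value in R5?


Register state trace:
  MOV R5, 28  → R5 = 28
  MOV R4, 7  → R4 = 7
  DIV R5, R4  → R5 = 28 // 7 = 4
Final: R5 = 4

4


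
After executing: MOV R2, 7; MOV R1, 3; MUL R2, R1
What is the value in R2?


Register state trace:
  MOV R2, 7  → R2 = 7
  MOV R1, 3  → R1 = 3
  MUL R2, R1  → R2 = 7 * 3 = 21
Final: R2 = 21

21


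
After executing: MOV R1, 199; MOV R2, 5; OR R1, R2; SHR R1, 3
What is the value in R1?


Register state trace:
  MOV R1, 199  → R1 = 199 (0b11000111)
  MOV R2, 5  → R2 = 5 (0b00000101)
  OR R1, R2  → R1 = 199 OR 5 = 199 (0b11000111)
  SHR R1, 3  → R1 = 199 >> 3 = 24
Final: R1 = 24

24


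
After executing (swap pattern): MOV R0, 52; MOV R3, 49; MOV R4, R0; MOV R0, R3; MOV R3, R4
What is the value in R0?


Register state trace (swap pattern):
  MOV R0, 52  → R0 = 52
  MOV R3, 49  → R3 = 49
  MOV R4, R0  → R4 = 52  (save R0)
  MOV R0, R3  → R0 = 49  (R0 gets R3's value)
  MOV R3, R4  → R3 = 52  (R3 gets saved value)
Final: R0 = 49

49


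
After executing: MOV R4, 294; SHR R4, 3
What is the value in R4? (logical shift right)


Register state trace:
  MOV R4, 294  → R4 = 294
  SHR R4, 3  → R4 = 294 >> 3 = 294 // 2^3 = 36
Final: R4 = 36

36


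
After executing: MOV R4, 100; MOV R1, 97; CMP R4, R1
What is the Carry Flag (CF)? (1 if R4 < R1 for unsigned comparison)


Register state trace:
  MOV R4, 100  → R4 = 100
  MOV R1, 97  → R1 = 97
  CMP R4, R1  → unsigned 100 - 97: no borrow
  100 >= 97, so CF = 0
CF = 0

0


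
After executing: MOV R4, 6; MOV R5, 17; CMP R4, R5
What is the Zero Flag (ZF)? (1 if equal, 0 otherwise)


Register state trace:
  MOV R4, 6  → R4 = 6
  MOV R5, 17  → R5 = 17
  CMP R4, R5  → computes 6 - 17 = -11
  Result is nonzero, so values are not equal
ZF = 0

0


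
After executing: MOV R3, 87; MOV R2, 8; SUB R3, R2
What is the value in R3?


Register state trace:
  MOV R3, 87  → R3 = 87
  MOV R2, 8  → R2 = 8
  SUB R3, R2  → R3 = 87 - 8 = 79
Final: R3 = 79

79


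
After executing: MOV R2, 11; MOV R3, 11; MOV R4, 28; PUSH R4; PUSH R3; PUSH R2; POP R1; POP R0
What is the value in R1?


Stack trace (top is rightmost):
  MOV R2, 11  → R2 = 11
  MOV R3, 11  → R3 = 11
  MOV R4, 28  → R4 = 28
  PUSH R4  → stack: [28]
  PUSH R3  → stack: [28, 11]
  PUSH R2  → stack: [28, 11, 11]
  POP R1  → R1 = 11, stack: [28, 11]
  POP R0  → R0 = 11, stack: [28]
Final: R1 = 11

11


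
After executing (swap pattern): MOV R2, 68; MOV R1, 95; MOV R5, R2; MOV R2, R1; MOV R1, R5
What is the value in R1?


Register state trace (swap pattern):
  MOV R2, 68  → R2 = 68
  MOV R1, 95  → R1 = 95
  MOV R5, R2  → R5 = 68  (save R2)
  MOV R2, R1  → R2 = 95  (R2 gets R1's value)
  MOV R1, R5  → R1 = 68  (R1 gets saved value)
Final: R1 = 68

68


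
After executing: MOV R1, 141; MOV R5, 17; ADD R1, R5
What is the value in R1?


Register state trace:
  MOV R1, 141  → R1 = 141
  MOV R5, 17  → R5 = 17
  ADD R1, R5  → R1 = 141 + 17 = 158
Final: R1 = 158

158


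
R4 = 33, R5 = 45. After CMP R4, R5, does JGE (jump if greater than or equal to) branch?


Trace:
  R4 = 33, R5 = 45
  CMP R4, R5  → compares 33 vs 45
  JGE checks: is 33 greater than or equal to 45?
  33 < 45, so condition is false
Branch taken: No

No


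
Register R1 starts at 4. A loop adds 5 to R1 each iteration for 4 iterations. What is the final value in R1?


Starting value: R1 = 4
  Iter 1: R1 = 4 + 5 = 9
  Iter 2: R1 = 9 + 5 = 14
  Iter 3: R1 = 14 + 5 = 19
  Iter 4: R1 = 19 + 5 = 24
Final: R1 = 24

24


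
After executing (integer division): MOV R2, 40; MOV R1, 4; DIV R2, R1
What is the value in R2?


Register state trace:
  MOV R2, 40  → R2 = 40
  MOV R1, 4  → R1 = 4
  DIV R2, R1  → R2 = 40 // 4 = 10
Final: R2 = 10

10


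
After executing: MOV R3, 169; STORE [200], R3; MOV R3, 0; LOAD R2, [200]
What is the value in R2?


Register and memory trace:
  MOV R3, 169  → R3 = 169
  STORE [200], R3  → mem[200] = 169
  MOV R3, 0  → R3 = 0
  LOAD R2, [200]  → R2 = mem[200] = 169
Final: R2 = 169

169


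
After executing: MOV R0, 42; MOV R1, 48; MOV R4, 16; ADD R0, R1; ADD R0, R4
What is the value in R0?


Register state trace:
  MOV R0, 42  → R0 = 42
  MOV R1, 48  → R1 = 48
  MOV R4, 16  → R4 = 16
  ADD R0, R1  → R0 = 42 + 48 = 90
  ADD R0, R4  → R0 = 90 + 16 = 106
Final: R0 = 106

106


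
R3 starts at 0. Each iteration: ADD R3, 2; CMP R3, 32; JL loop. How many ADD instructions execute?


Loop trace (R3 starts at 0, target 32, step 2):
  ADD #1: R3 = 0 + 2 = 2  → 2 < 32, loop
  ADD #2: R3 = 2 + 2 = 4  → 4 < 32, loop
  ADD #3: R3 = 4 + 2 = 6  → 6 < 32, loop
  ADD #4: R3 = 6 + 2 = 8  → 8 < 32, loop
  ADD #5: R3 = 8 + 2 = 10  → 10 < 32, loop
  ADD #6: R3 = 10 + 2 = 12  → 12 < 32, loop
  ADD #7: R3 = 12 + 2 = 14  → 14 < 32, loop
  ADD #8: R3 = 14 + 2 = 16  → 16 < 32, loop
  ADD #9: R3 = 16 + 2 = 18  → 18 < 32, loop
  ADD #10: R3 = 18 + 2 = 20  → 20 < 32, loop
  ADD #11: R3 = 20 + 2 = 22  → 22 < 32, loop
  ADD #12: R3 = 22 + 2 = 24  → 24 < 32, loop
  ADD #13: R3 = 24 + 2 = 26  → 26 < 32, loop
  ADD #14: R3 = 26 + 2 = 28  → 28 < 32, loop
  ADD #15: R3 = 28 + 2 = 30  → 30 < 32, loop
  ADD #16: R3 = 30 + 2 = 32  → 32 >= 32, exit
Total ADD instructions: 16

16


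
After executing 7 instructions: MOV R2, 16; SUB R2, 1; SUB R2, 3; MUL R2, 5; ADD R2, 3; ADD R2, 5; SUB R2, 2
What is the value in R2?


Register state trace:
  MOV R2, 16  → R2 = 16
  SUB R2, 1  → R2 = 16 - 1 = 15
  SUB R2, 3  → R2 = 15 - 3 = 12
  MUL R2, 5  → R2 = 12 * 5 = 60
  ADD R2, 3  → R2 = 60 + 3 = 63
  ADD R2, 5  → R2 = 63 + 5 = 68
  SUB R2, 2  → R2 = 68 - 2 = 66
Final: R2 = 66

66


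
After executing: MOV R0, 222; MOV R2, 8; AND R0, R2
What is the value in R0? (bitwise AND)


Register state trace:
  MOV R0, 222  → R0 = 222 (0b11011110)
  MOV R2, 8  → R2 = 8 (0b00001000)
  AND R0, R2  → R0 = 222 AND 8 = 8 (0b00001000)
Final: R0 = 8

8


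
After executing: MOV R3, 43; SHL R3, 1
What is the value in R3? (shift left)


Register state trace:
  MOV R3, 43  → R3 = 43
  SHL R3, 1  → R3 = 43 << 1 = 43 * 2^1 = 86
Final: R3 = 86

86


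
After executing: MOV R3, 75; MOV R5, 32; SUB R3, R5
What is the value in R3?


Register state trace:
  MOV R3, 75  → R3 = 75
  MOV R5, 32  → R5 = 32
  SUB R3, R5  → R3 = 75 - 32 = 43
Final: R3 = 43

43


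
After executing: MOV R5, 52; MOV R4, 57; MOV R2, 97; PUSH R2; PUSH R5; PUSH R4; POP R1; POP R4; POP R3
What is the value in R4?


Stack trace (top is rightmost):
  MOV R5, 52  → R5 = 52
  MOV R4, 57  → R4 = 57
  MOV R2, 97  → R2 = 97
  PUSH R2  → stack: [97]
  PUSH R5  → stack: [97, 52]
  PUSH R4  → stack: [97, 52, 57]
  POP R1  → R1 = 57, stack: [97, 52]
  POP R4  → R4 = 52, stack: [97]
  POP R3  → R3 = 97, stack: []
Final: R4 = 52

52


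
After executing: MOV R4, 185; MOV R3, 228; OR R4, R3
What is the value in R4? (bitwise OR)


Register state trace:
  MOV R4, 185  → R4 = 185 (0b10111001)
  MOV R3, 228  → R3 = 228 (0b11100100)
  OR R4, R3   → R4 = 185 OR 228 = 253 (0b11111101)
Final: R4 = 253

253


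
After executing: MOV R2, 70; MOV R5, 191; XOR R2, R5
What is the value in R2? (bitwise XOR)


Register state trace:
  MOV R2, 70  → R2 = 70 (0b01000110)
  MOV R5, 191  → R5 = 191 (0b10111111)
  XOR R2, R5  → R2 = 70 XOR 191 = 249 (0b11111001)
Final: R2 = 249

249


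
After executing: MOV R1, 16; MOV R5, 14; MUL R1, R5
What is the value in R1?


Register state trace:
  MOV R1, 16  → R1 = 16
  MOV R5, 14  → R5 = 14
  MUL R1, R5  → R1 = 16 * 14 = 224
Final: R1 = 224

224


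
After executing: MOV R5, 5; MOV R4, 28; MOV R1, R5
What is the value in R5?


Register state trace:
  MOV R5, 5  → R5 = 5
  MOV R4, 28  → R4 = 28
  MOV R1, R5  → R1 = 5
Final: R5 = 5

5


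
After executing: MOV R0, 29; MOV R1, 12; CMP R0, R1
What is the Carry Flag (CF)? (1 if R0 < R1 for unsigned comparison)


Register state trace:
  MOV R0, 29  → R0 = 29
  MOV R1, 12  → R1 = 12
  CMP R0, R1  → unsigned 29 - 12: no borrow
  29 >= 12, so CF = 0
CF = 0

0


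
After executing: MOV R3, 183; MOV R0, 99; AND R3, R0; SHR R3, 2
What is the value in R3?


Register state trace:
  MOV R3, 183  → R3 = 183 (0b10110111)
  MOV R0, 99  → R0 = 99 (0b01100011)
  AND R3, R0  → R3 = 183 AND 99 = 35 (0b00100011)
  SHR R3, 2  → R3 = 35 >> 2 = 8
Final: R3 = 8

8


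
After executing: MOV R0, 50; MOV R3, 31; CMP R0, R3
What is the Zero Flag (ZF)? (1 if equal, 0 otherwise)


Register state trace:
  MOV R0, 50  → R0 = 50
  MOV R3, 31  → R3 = 31
  CMP R0, R3  → computes 50 - 31 = 19
  Result is nonzero, so values are not equal
ZF = 0

0


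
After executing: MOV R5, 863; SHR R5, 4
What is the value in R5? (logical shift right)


Register state trace:
  MOV R5, 863  → R5 = 863
  SHR R5, 4  → R5 = 863 >> 4 = 863 // 2^4 = 53
Final: R5 = 53

53


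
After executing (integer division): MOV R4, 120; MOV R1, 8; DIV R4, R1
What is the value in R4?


Register state trace:
  MOV R4, 120  → R4 = 120
  MOV R1, 8  → R1 = 8
  DIV R4, R1  → R4 = 120 // 8 = 15
Final: R4 = 15

15


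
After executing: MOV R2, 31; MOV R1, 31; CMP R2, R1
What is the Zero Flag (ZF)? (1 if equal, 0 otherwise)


Register state trace:
  MOV R2, 31  → R2 = 31
  MOV R1, 31  → R1 = 31
  CMP R2, R1  → computes 31 - 31 = 0
  Result is zero, so values are equal
ZF = 1

1


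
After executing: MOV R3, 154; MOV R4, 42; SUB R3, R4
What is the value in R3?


Register state trace:
  MOV R3, 154  → R3 = 154
  MOV R4, 42  → R4 = 42
  SUB R3, R4  → R3 = 154 - 42 = 112
Final: R3 = 112

112


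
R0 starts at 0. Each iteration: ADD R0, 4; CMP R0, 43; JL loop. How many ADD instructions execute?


Loop trace (R0 starts at 0, target 43, step 4):
  ADD #1: R0 = 0 + 4 = 4  → 4 < 43, loop
  ADD #2: R0 = 4 + 4 = 8  → 8 < 43, loop
  ADD #3: R0 = 8 + 4 = 12  → 12 < 43, loop
  ADD #4: R0 = 12 + 4 = 16  → 16 < 43, loop
  ADD #5: R0 = 16 + 4 = 20  → 20 < 43, loop
  ADD #6: R0 = 20 + 4 = 24  → 24 < 43, loop
  ADD #7: R0 = 24 + 4 = 28  → 28 < 43, loop
  ADD #8: R0 = 28 + 4 = 32  → 32 < 43, loop
  ADD #9: R0 = 32 + 4 = 36  → 36 < 43, loop
  ADD #10: R0 = 36 + 4 = 40  → 40 < 43, loop
  ADD #11: R0 = 40 + 4 = 44  → 44 >= 43, exit
Total ADD instructions: 11

11


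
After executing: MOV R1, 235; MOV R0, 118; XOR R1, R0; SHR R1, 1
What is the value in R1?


Register state trace:
  MOV R1, 235  → R1 = 235 (0b11101011)
  MOV R0, 118  → R0 = 118 (0b01110110)
  XOR R1, R0  → R1 = 235 XOR 118 = 157 (0b10011101)
  SHR R1, 1  → R1 = 157 >> 1 = 78
Final: R1 = 78

78


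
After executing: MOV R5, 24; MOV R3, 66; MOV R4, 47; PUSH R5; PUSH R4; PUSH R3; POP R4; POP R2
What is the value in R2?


Stack trace (top is rightmost):
  MOV R5, 24  → R5 = 24
  MOV R3, 66  → R3 = 66
  MOV R4, 47  → R4 = 47
  PUSH R5  → stack: [24]
  PUSH R4  → stack: [24, 47]
  PUSH R3  → stack: [24, 47, 66]
  POP R4  → R4 = 66, stack: [24, 47]
  POP R2  → R2 = 47, stack: [24]
Final: R2 = 47

47


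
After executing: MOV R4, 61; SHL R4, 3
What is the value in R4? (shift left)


Register state trace:
  MOV R4, 61  → R4 = 61
  SHL R4, 3  → R4 = 61 << 3 = 61 * 2^3 = 488
Final: R4 = 488

488


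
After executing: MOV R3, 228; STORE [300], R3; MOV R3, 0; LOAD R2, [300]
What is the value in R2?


Register and memory trace:
  MOV R3, 228  → R3 = 228
  STORE [300], R3  → mem[300] = 228
  MOV R3, 0  → R3 = 0
  LOAD R2, [300]  → R2 = mem[300] = 228
Final: R2 = 228

228


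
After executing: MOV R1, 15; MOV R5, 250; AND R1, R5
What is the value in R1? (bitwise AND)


Register state trace:
  MOV R1, 15  → R1 = 15 (0b00001111)
  MOV R5, 250  → R5 = 250 (0b11111010)
  AND R1, R5  → R1 = 15 AND 250 = 10 (0b00001010)
Final: R1 = 10

10


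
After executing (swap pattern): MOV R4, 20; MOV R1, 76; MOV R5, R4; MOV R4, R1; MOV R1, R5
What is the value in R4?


Register state trace (swap pattern):
  MOV R4, 20  → R4 = 20
  MOV R1, 76  → R1 = 76
  MOV R5, R4  → R5 = 20  (save R4)
  MOV R4, R1  → R4 = 76  (R4 gets R1's value)
  MOV R1, R5  → R1 = 20  (R1 gets saved value)
Final: R4 = 76

76


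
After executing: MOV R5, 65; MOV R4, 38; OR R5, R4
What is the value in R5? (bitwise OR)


Register state trace:
  MOV R5, 65  → R5 = 65 (0b01000001)
  MOV R4, 38  → R4 = 38 (0b00100110)
  OR R5, R4   → R5 = 65 OR 38 = 103 (0b01100111)
Final: R5 = 103

103


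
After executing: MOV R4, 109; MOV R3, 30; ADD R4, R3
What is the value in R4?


Register state trace:
  MOV R4, 109  → R4 = 109
  MOV R3, 30  → R3 = 30
  ADD R4, R3  → R4 = 109 + 30 = 139
Final: R4 = 139

139


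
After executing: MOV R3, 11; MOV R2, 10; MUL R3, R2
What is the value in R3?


Register state trace:
  MOV R3, 11  → R3 = 11
  MOV R2, 10  → R2 = 10
  MUL R3, R2  → R3 = 11 * 10 = 110
Final: R3 = 110

110


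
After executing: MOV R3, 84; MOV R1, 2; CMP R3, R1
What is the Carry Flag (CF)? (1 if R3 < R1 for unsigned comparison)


Register state trace:
  MOV R3, 84  → R3 = 84
  MOV R1, 2  → R1 = 2
  CMP R3, R1  → unsigned 84 - 2: no borrow
  84 >= 2, so CF = 0
CF = 0

0


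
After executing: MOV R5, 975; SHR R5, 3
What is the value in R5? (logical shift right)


Register state trace:
  MOV R5, 975  → R5 = 975
  SHR R5, 3  → R5 = 975 >> 3 = 975 // 2^3 = 121
Final: R5 = 121

121


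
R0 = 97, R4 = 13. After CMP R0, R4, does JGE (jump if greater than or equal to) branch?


Trace:
  R0 = 97, R4 = 13
  CMP R0, R4  → compares 97 vs 13
  JGE checks: is 97 greater than or equal to 13?
  97 > 13, so condition is true
Branch taken: Yes

Yes


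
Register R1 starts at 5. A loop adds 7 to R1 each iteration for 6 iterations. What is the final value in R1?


Starting value: R1 = 5
  Iter 1: R1 = 5 + 7 = 12
  Iter 2: R1 = 12 + 7 = 19
  Iter 3: R1 = 19 + 7 = 26
  Iter 4: R1 = 26 + 7 = 33
  Iter 5: R1 = 33 + 7 = 40
  Iter 6: R1 = 40 + 7 = 47
Final: R1 = 47

47


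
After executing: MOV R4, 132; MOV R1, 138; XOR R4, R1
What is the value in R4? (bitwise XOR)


Register state trace:
  MOV R4, 132  → R4 = 132 (0b10000100)
  MOV R1, 138  → R1 = 138 (0b10001010)
  XOR R4, R1  → R4 = 132 XOR 138 = 14 (0b00001110)
Final: R4 = 14

14


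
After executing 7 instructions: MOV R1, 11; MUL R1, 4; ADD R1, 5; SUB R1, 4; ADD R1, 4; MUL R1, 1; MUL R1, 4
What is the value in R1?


Register state trace:
  MOV R1, 11  → R1 = 11
  MUL R1, 4  → R1 = 11 * 4 = 44
  ADD R1, 5  → R1 = 44 + 5 = 49
  SUB R1, 4  → R1 = 49 - 4 = 45
  ADD R1, 4  → R1 = 45 + 4 = 49
  MUL R1, 1  → R1 = 49 * 1 = 49
  MUL R1, 4  → R1 = 49 * 4 = 196
Final: R1 = 196

196


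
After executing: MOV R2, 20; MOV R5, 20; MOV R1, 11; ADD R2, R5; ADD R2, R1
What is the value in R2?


Register state trace:
  MOV R2, 20  → R2 = 20
  MOV R5, 20  → R5 = 20
  MOV R1, 11  → R1 = 11
  ADD R2, R5  → R2 = 20 + 20 = 40
  ADD R2, R1  → R2 = 40 + 11 = 51
Final: R2 = 51

51


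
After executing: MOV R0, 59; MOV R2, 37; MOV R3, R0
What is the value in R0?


Register state trace:
  MOV R0, 59  → R0 = 59
  MOV R2, 37  → R2 = 37
  MOV R3, R0  → R3 = 59
Final: R0 = 59

59


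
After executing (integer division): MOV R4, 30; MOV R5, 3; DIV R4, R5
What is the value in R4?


Register state trace:
  MOV R4, 30  → R4 = 30
  MOV R5, 3  → R5 = 3
  DIV R4, R5  → R4 = 30 // 3 = 10
Final: R4 = 10

10


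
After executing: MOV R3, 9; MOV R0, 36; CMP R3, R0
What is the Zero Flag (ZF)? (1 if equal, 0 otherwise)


Register state trace:
  MOV R3, 9  → R3 = 9
  MOV R0, 36  → R0 = 36
  CMP R3, R0  → computes 9 - 36 = -27
  Result is nonzero, so values are not equal
ZF = 0

0


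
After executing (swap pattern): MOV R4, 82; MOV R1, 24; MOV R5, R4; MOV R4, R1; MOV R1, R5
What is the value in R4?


Register state trace (swap pattern):
  MOV R4, 82  → R4 = 82
  MOV R1, 24  → R1 = 24
  MOV R5, R4  → R5 = 82  (save R4)
  MOV R4, R1  → R4 = 24  (R4 gets R1's value)
  MOV R1, R5  → R1 = 82  (R1 gets saved value)
Final: R4 = 24

24


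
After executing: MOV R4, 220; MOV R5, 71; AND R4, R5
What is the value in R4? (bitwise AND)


Register state trace:
  MOV R4, 220  → R4 = 220 (0b11011100)
  MOV R5, 71  → R5 = 71 (0b01000111)
  AND R4, R5  → R4 = 220 AND 71 = 68 (0b01000100)
Final: R4 = 68

68


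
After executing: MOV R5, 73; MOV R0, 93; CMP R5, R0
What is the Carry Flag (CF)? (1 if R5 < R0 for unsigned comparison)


Register state trace:
  MOV R5, 73  → R5 = 73
  MOV R0, 93  → R0 = 93
  CMP R5, R0  → unsigned 73 - 93: borrow occurs
  73 < 93, so CF = 1
CF = 1

1


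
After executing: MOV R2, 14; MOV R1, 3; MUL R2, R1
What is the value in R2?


Register state trace:
  MOV R2, 14  → R2 = 14
  MOV R1, 3  → R1 = 3
  MUL R2, R1  → R2 = 14 * 3 = 42
Final: R2 = 42

42


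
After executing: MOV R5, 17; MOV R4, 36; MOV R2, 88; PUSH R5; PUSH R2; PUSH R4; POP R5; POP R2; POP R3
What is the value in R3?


Stack trace (top is rightmost):
  MOV R5, 17  → R5 = 17
  MOV R4, 36  → R4 = 36
  MOV R2, 88  → R2 = 88
  PUSH R5  → stack: [17]
  PUSH R2  → stack: [17, 88]
  PUSH R4  → stack: [17, 88, 36]
  POP R5  → R5 = 36, stack: [17, 88]
  POP R2  → R2 = 88, stack: [17]
  POP R3  → R3 = 17, stack: []
Final: R3 = 17

17


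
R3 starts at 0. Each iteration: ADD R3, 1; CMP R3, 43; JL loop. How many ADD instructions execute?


Loop trace (R3 starts at 0, target 43, step 1):
  ADD #1: R3 = 0 + 1 = 1  → 1 < 43, loop
  ADD #2: R3 = 1 + 1 = 2  → 2 < 43, loop
  ADD #3: R3 = 2 + 1 = 3  → 3 < 43, loop
  ADD #4: R3 = 3 + 1 = 4  → 4 < 43, loop
  ADD #5: R3 = 4 + 1 = 5  → 5 < 43, loop
  ADD #6: R3 = 5 + 1 = 6  → 6 < 43, loop
  ADD #7: R3 = 6 + 1 = 7  → 7 < 43, loop
  ADD #8: R3 = 7 + 1 = 8  → 8 < 43, loop
  ADD #9: R3 = 8 + 1 = 9  → 9 < 43, loop
  ADD #10: R3 = 9 + 1 = 10  → 10 < 43, loop
  ADD #11: R3 = 10 + 1 = 11  → 11 < 43, loop
  ADD #12: R3 = 11 + 1 = 12  → 12 < 43, loop
  ADD #13: R3 = 12 + 1 = 13  → 13 < 43, loop
  ADD #14: R3 = 13 + 1 = 14  → 14 < 43, loop
  ADD #15: R3 = 14 + 1 = 15  → 15 < 43, loop
  ADD #16: R3 = 15 + 1 = 16  → 16 < 43, loop
  ADD #17: R3 = 16 + 1 = 17  → 17 < 43, loop
  ADD #18: R3 = 17 + 1 = 18  → 18 < 43, loop
  ADD #19: R3 = 18 + 1 = 19  → 19 < 43, loop
  ADD #20: R3 = 19 + 1 = 20  → 20 < 43, loop
  ADD #21: R3 = 20 + 1 = 21  → 21 < 43, loop
  ADD #22: R3 = 21 + 1 = 22  → 22 < 43, loop
  ADD #23: R3 = 22 + 1 = 23  → 23 < 43, loop
  ADD #24: R3 = 23 + 1 = 24  → 24 < 43, loop
  ADD #25: R3 = 24 + 1 = 25  → 25 < 43, loop
  ADD #26: R3 = 25 + 1 = 26  → 26 < 43, loop
  ADD #27: R3 = 26 + 1 = 27  → 27 < 43, loop
  ADD #28: R3 = 27 + 1 = 28  → 28 < 43, loop
  ADD #29: R3 = 28 + 1 = 29  → 29 < 43, loop
  ADD #30: R3 = 29 + 1 = 30  → 30 < 43, loop
  ADD #31: R3 = 30 + 1 = 31  → 31 < 43, loop
  ADD #32: R3 = 31 + 1 = 32  → 32 < 43, loop
  ADD #33: R3 = 32 + 1 = 33  → 33 < 43, loop
  ADD #34: R3 = 33 + 1 = 34  → 34 < 43, loop
  ADD #35: R3 = 34 + 1 = 35  → 35 < 43, loop
  ADD #36: R3 = 35 + 1 = 36  → 36 < 43, loop
  ADD #37: R3 = 36 + 1 = 37  → 37 < 43, loop
  ADD #38: R3 = 37 + 1 = 38  → 38 < 43, loop
  ADD #39: R3 = 38 + 1 = 39  → 39 < 43, loop
  ADD #40: R3 = 39 + 1 = 40  → 40 < 43, loop
  ADD #41: R3 = 40 + 1 = 41  → 41 < 43, loop
  ADD #42: R3 = 41 + 1 = 42  → 42 < 43, loop
  ADD #43: R3 = 42 + 1 = 43  → 43 >= 43, exit
Total ADD instructions: 43

43


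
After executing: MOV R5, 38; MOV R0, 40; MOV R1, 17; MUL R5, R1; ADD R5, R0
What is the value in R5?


Register state trace:
  MOV R5, 38  → R5 = 38
  MOV R0, 40  → R0 = 40
  MOV R1, 17  → R1 = 17
  MUL R5, R1  → R5 = 38 * 17 = 646
  ADD R5, R0  → R5 = 646 + 40 = 686
Final: R5 = 686

686


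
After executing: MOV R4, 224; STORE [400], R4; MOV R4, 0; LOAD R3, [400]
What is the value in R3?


Register and memory trace:
  MOV R4, 224  → R4 = 224
  STORE [400], R4  → mem[400] = 224
  MOV R4, 0  → R4 = 0
  LOAD R3, [400]  → R3 = mem[400] = 224
Final: R3 = 224

224


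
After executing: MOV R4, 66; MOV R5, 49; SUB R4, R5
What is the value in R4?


Register state trace:
  MOV R4, 66  → R4 = 66
  MOV R5, 49  → R5 = 49
  SUB R4, R5  → R4 = 66 - 49 = 17
Final: R4 = 17

17


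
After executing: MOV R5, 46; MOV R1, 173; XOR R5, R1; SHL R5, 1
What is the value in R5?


Register state trace:
  MOV R5, 46  → R5 = 46 (0b00101110)
  MOV R1, 173  → R1 = 173 (0b10101101)
  XOR R5, R1  → R5 = 46 XOR 173 = 131 (0b10000011)
  SHL R5, 1  → R5 = 131 << 1 = 262
Final: R5 = 262

262


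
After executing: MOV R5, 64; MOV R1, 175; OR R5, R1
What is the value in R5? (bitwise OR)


Register state trace:
  MOV R5, 64  → R5 = 64 (0b01000000)
  MOV R1, 175  → R1 = 175 (0b10101111)
  OR R5, R1   → R5 = 64 OR 175 = 239 (0b11101111)
Final: R5 = 239

239


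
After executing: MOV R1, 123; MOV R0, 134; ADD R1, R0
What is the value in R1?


Register state trace:
  MOV R1, 123  → R1 = 123
  MOV R0, 134  → R0 = 134
  ADD R1, R0  → R1 = 123 + 134 = 257
Final: R1 = 257

257


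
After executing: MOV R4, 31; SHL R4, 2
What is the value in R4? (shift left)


Register state trace:
  MOV R4, 31  → R4 = 31
  SHL R4, 2  → R4 = 31 << 2 = 31 * 2^2 = 124
Final: R4 = 124

124


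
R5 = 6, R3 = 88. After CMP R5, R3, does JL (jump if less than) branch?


Trace:
  R5 = 6, R3 = 88
  CMP R5, R3  → compares 6 vs 88
  JL checks: is 6 less than 88?
  6 < 88, so condition is true
Branch taken: Yes

Yes


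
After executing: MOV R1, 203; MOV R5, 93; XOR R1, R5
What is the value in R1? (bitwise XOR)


Register state trace:
  MOV R1, 203  → R1 = 203 (0b11001011)
  MOV R5, 93  → R5 = 93 (0b01011101)
  XOR R1, R5  → R1 = 203 XOR 93 = 150 (0b10010110)
Final: R1 = 150

150


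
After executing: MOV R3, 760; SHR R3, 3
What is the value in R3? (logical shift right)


Register state trace:
  MOV R3, 760  → R3 = 760
  SHR R3, 3  → R3 = 760 >> 3 = 760 // 2^3 = 95
Final: R3 = 95

95


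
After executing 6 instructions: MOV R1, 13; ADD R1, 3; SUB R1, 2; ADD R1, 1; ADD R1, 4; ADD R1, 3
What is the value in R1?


Register state trace:
  MOV R1, 13  → R1 = 13
  ADD R1, 3  → R1 = 13 + 3 = 16
  SUB R1, 2  → R1 = 16 - 2 = 14
  ADD R1, 1  → R1 = 14 + 1 = 15
  ADD R1, 4  → R1 = 15 + 4 = 19
  ADD R1, 3  → R1 = 19 + 3 = 22
Final: R1 = 22

22


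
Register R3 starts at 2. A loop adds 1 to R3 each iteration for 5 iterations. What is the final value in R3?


Starting value: R3 = 2
  Iter 1: R3 = 2 + 1 = 3
  Iter 2: R3 = 3 + 1 = 4
  Iter 3: R3 = 4 + 1 = 5
  Iter 4: R3 = 5 + 1 = 6
  Iter 5: R3 = 6 + 1 = 7
Final: R3 = 7

7


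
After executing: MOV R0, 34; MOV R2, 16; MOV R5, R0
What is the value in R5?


Register state trace:
  MOV R0, 34  → R0 = 34
  MOV R2, 16  → R2 = 16
  MOV R5, R0  → R5 = 34
Final: R5 = 34

34


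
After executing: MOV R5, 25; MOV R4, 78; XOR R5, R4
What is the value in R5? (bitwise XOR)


Register state trace:
  MOV R5, 25  → R5 = 25 (0b00011001)
  MOV R4, 78  → R4 = 78 (0b01001110)
  XOR R5, R4  → R5 = 25 XOR 78 = 87 (0b01010111)
Final: R5 = 87

87


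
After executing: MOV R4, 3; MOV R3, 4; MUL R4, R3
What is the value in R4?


Register state trace:
  MOV R4, 3  → R4 = 3
  MOV R3, 4  → R3 = 4
  MUL R4, R3  → R4 = 3 * 4 = 12
Final: R4 = 12

12


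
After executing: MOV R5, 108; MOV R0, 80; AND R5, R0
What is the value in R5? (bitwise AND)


Register state trace:
  MOV R5, 108  → R5 = 108 (0b01101100)
  MOV R0, 80  → R0 = 80 (0b01010000)
  AND R5, R0  → R5 = 108 AND 80 = 64 (0b01000000)
Final: R5 = 64

64


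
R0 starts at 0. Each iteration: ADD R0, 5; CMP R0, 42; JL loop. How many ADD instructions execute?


Loop trace (R0 starts at 0, target 42, step 5):
  ADD #1: R0 = 0 + 5 = 5  → 5 < 42, loop
  ADD #2: R0 = 5 + 5 = 10  → 10 < 42, loop
  ADD #3: R0 = 10 + 5 = 15  → 15 < 42, loop
  ADD #4: R0 = 15 + 5 = 20  → 20 < 42, loop
  ADD #5: R0 = 20 + 5 = 25  → 25 < 42, loop
  ADD #6: R0 = 25 + 5 = 30  → 30 < 42, loop
  ADD #7: R0 = 30 + 5 = 35  → 35 < 42, loop
  ADD #8: R0 = 35 + 5 = 40  → 40 < 42, loop
  ADD #9: R0 = 40 + 5 = 45  → 45 >= 42, exit
Total ADD instructions: 9

9


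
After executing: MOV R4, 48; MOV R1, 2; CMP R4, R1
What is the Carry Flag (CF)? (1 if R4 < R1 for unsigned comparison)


Register state trace:
  MOV R4, 48  → R4 = 48
  MOV R1, 2  → R1 = 2
  CMP R4, R1  → unsigned 48 - 2: no borrow
  48 >= 2, so CF = 0
CF = 0

0


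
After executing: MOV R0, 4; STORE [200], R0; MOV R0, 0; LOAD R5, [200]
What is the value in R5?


Register and memory trace:
  MOV R0, 4  → R0 = 4
  STORE [200], R0  → mem[200] = 4
  MOV R0, 0  → R0 = 0
  LOAD R5, [200]  → R5 = mem[200] = 4
Final: R5 = 4

4


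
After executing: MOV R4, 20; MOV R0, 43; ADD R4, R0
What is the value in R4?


Register state trace:
  MOV R4, 20  → R4 = 20
  MOV R0, 43  → R0 = 43
  ADD R4, R0  → R4 = 20 + 43 = 63
Final: R4 = 63

63


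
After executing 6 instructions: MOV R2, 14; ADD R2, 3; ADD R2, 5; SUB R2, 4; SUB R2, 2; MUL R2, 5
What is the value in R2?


Register state trace:
  MOV R2, 14  → R2 = 14
  ADD R2, 3  → R2 = 14 + 3 = 17
  ADD R2, 5  → R2 = 17 + 5 = 22
  SUB R2, 4  → R2 = 22 - 4 = 18
  SUB R2, 2  → R2 = 18 - 2 = 16
  MUL R2, 5  → R2 = 16 * 5 = 80
Final: R2 = 80

80


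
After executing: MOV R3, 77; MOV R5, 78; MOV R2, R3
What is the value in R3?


Register state trace:
  MOV R3, 77  → R3 = 77
  MOV R5, 78  → R5 = 78
  MOV R2, R3  → R2 = 77
Final: R3 = 77

77


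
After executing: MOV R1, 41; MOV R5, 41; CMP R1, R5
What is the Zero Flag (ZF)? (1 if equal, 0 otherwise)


Register state trace:
  MOV R1, 41  → R1 = 41
  MOV R5, 41  → R5 = 41
  CMP R1, R5  → computes 41 - 41 = 0
  Result is zero, so values are equal
ZF = 1

1


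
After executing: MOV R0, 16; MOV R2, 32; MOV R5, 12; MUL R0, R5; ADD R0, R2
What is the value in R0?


Register state trace:
  MOV R0, 16  → R0 = 16
  MOV R2, 32  → R2 = 32
  MOV R5, 12  → R5 = 12
  MUL R0, R5  → R0 = 16 * 12 = 192
  ADD R0, R2  → R0 = 192 + 32 = 224
Final: R0 = 224

224


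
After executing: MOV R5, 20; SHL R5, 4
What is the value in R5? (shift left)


Register state trace:
  MOV R5, 20  → R5 = 20
  SHL R5, 4  → R5 = 20 << 4 = 20 * 2^4 = 320
Final: R5 = 320

320


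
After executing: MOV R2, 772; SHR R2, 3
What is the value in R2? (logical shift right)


Register state trace:
  MOV R2, 772  → R2 = 772
  SHR R2, 3  → R2 = 772 >> 3 = 772 // 2^3 = 96
Final: R2 = 96

96


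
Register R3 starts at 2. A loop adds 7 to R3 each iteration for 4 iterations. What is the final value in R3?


Starting value: R3 = 2
  Iter 1: R3 = 2 + 7 = 9
  Iter 2: R3 = 9 + 7 = 16
  Iter 3: R3 = 16 + 7 = 23
  Iter 4: R3 = 23 + 7 = 30
Final: R3 = 30

30


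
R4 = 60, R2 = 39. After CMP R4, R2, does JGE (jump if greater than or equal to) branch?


Trace:
  R4 = 60, R2 = 39
  CMP R4, R2  → compares 60 vs 39
  JGE checks: is 60 greater than or equal to 39?
  60 > 39, so condition is true
Branch taken: Yes

Yes


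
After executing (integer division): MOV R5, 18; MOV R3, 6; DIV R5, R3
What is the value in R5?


Register state trace:
  MOV R5, 18  → R5 = 18
  MOV R3, 6  → R3 = 6
  DIV R5, R3  → R5 = 18 // 6 = 3
Final: R5 = 3

3


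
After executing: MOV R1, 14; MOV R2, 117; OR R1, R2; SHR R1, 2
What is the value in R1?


Register state trace:
  MOV R1, 14  → R1 = 14 (0b00001110)
  MOV R2, 117  → R2 = 117 (0b01110101)
  OR R1, R2  → R1 = 14 OR 117 = 127 (0b01111111)
  SHR R1, 2  → R1 = 127 >> 2 = 31
Final: R1 = 31

31


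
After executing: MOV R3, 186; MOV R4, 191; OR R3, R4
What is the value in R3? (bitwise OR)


Register state trace:
  MOV R3, 186  → R3 = 186 (0b10111010)
  MOV R4, 191  → R4 = 191 (0b10111111)
  OR R3, R4   → R3 = 186 OR 191 = 191 (0b10111111)
Final: R3 = 191

191


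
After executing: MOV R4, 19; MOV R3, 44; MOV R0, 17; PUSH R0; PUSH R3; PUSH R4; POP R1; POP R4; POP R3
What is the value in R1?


Stack trace (top is rightmost):
  MOV R4, 19  → R4 = 19
  MOV R3, 44  → R3 = 44
  MOV R0, 17  → R0 = 17
  PUSH R0  → stack: [17]
  PUSH R3  → stack: [17, 44]
  PUSH R4  → stack: [17, 44, 19]
  POP R1  → R1 = 19, stack: [17, 44]
  POP R4  → R4 = 44, stack: [17]
  POP R3  → R3 = 17, stack: []
Final: R1 = 19

19


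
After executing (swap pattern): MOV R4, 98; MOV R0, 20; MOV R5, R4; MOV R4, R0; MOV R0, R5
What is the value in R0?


Register state trace (swap pattern):
  MOV R4, 98  → R4 = 98
  MOV R0, 20  → R0 = 20
  MOV R5, R4  → R5 = 98  (save R4)
  MOV R4, R0  → R4 = 20  (R4 gets R0's value)
  MOV R0, R5  → R0 = 98  (R0 gets saved value)
Final: R0 = 98

98


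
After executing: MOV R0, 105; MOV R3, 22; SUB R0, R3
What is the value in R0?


Register state trace:
  MOV R0, 105  → R0 = 105
  MOV R3, 22  → R3 = 22
  SUB R0, R3  → R0 = 105 - 22 = 83
Final: R0 = 83

83


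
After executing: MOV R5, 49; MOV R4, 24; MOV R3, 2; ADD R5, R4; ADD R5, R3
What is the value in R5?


Register state trace:
  MOV R5, 49  → R5 = 49
  MOV R4, 24  → R4 = 24
  MOV R3, 2  → R3 = 2
  ADD R5, R4  → R5 = 49 + 24 = 73
  ADD R5, R3  → R5 = 73 + 2 = 75
Final: R5 = 75

75


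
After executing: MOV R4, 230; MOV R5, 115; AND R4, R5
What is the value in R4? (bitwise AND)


Register state trace:
  MOV R4, 230  → R4 = 230 (0b11100110)
  MOV R5, 115  → R5 = 115 (0b01110011)
  AND R4, R5  → R4 = 230 AND 115 = 98 (0b01100010)
Final: R4 = 98

98


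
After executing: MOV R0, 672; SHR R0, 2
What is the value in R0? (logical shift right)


Register state trace:
  MOV R0, 672  → R0 = 672
  SHR R0, 2  → R0 = 672 >> 2 = 672 // 2^2 = 168
Final: R0 = 168

168


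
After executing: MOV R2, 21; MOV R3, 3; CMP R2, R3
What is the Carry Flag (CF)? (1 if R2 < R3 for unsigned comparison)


Register state trace:
  MOV R2, 21  → R2 = 21
  MOV R3, 3  → R3 = 3
  CMP R2, R3  → unsigned 21 - 3: no borrow
  21 >= 3, so CF = 0
CF = 0

0


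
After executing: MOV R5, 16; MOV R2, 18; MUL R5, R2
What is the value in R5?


Register state trace:
  MOV R5, 16  → R5 = 16
  MOV R2, 18  → R2 = 18
  MUL R5, R2  → R5 = 16 * 18 = 288
Final: R5 = 288

288


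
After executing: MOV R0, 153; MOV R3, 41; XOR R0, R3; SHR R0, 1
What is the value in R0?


Register state trace:
  MOV R0, 153  → R0 = 153 (0b10011001)
  MOV R3, 41  → R3 = 41 (0b00101001)
  XOR R0, R3  → R0 = 153 XOR 41 = 176 (0b10110000)
  SHR R0, 1  → R0 = 176 >> 1 = 88
Final: R0 = 88

88
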